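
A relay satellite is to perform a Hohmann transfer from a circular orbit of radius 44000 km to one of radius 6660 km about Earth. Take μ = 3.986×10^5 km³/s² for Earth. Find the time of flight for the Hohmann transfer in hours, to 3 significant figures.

t = 5.57 hours

The Hohmann ellipse has a_t = (r₁ + r₂)/2 = 25330 km.
Transfer time t = π√(a_t³/μ) = π√((25330)³ / 3.986×10^5) = 20060 s.
Converting: 20060 s ÷ 3600 s/hour = 5.57 hours.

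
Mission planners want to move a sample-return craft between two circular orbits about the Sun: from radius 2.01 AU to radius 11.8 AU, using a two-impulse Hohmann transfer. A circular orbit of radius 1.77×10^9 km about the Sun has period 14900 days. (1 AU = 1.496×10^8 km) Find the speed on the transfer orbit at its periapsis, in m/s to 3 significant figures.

From Kepler's third law T² = 4π²r³/μ at r = 1.77×10^9 km, T = 14900 days = 14900 × 86400 s = 1.28736×10^9 s: μ = 4π²r³/T² = 1.32093×10^11 km³/s².
In km: r₁ = 2.01 × 1.496×10^8 = 3.00696×10^8 km; r₂ = 11.8 × 1.496×10^8 = 1.76528×10^9 km.
Semi-major axis of the transfer orbit: a_t = (3.00696×10^8 + 1.76528×10^9)/2 = 1.032988×10^9 km.
At periapsis, r = 3.00696×10^8 km.
Vis-viva: v = √[μ(2/r − 1/a_t)] = √[1.32093×10^11 × (2/3.00696×10^8 − 1/1.032988×10^9)] = 27.40 km/s.

v = 27400 m/s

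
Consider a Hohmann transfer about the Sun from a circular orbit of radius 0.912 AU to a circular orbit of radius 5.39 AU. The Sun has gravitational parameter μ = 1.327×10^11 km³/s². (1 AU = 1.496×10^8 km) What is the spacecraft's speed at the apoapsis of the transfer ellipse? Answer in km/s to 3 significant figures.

v = 6.90 km/s

In km: r₁ = 0.912 × 1.496×10^8 = 1.364352×10^8 km; r₂ = 5.39 × 1.496×10^8 = 8.06344×10^8 km.
Transfer-ellipse semi-major axis a_t = (r₁ + r₂)/2 = (1.364352×10^8 + 8.06344×10^8)/2 = 4.713896×10^8 km.
At apoapsis, r = 8.06344×10^8 km.
Applying v² = μ(2/r − 1/a_t): v = 6.902 km/s.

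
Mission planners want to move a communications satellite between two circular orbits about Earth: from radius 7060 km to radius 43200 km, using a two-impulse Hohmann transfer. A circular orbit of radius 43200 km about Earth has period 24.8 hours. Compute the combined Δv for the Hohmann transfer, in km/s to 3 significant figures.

From Kepler's third law T² = 4π²r³/μ at r = 43200 km, T = 24.8 hours = 24.8 × 3600 s = 89280 s: μ = 4π²r³/T² = 3.99303×10^5 km³/s².
Semi-major axis of the transfer orbit: a_t = (7060 + 43200)/2 = 25130 km.
At r₁ the circular-orbit speed is v₁ = √(μ/r₁) = 7.5205 km/s.
Transfer-orbit speed at r₁ (v² = μ(2/r − 1/a)): v_p = √[μ(2/r₁ − 1/a_t)] = 9.8604 km/s.
First burn Δv₁ = |v_p − v₁| = 2.340 km/s.
Circular speed at r₂: v₂ = √(μ/r₂) = 3.040 km/s.
Transfer-orbit speed at r₂: v_a = √[μ(2/r₂ − 1/a_t)] = 1.611 km/s.
Second burn Δv₂ = |v₂ − v_a| = 1.429 km/s.
Total Δv = Δv₁ + Δv₂ = 3.769 km/s.

Δv = 3.77 km/s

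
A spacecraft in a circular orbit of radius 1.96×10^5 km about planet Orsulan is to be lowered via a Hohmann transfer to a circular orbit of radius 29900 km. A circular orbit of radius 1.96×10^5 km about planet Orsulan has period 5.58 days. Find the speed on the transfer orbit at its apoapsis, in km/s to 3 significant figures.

From Kepler's third law T² = 4π²r³/μ at r = 1.96×10^5 km, T = 5.58 days = 5.58 × 86400 s = 4.82112×10^5 s: μ = 4π²r³/T² = 1.27889×10^6 km³/s².
The Hohmann ellipse has a_t = (r₁ + r₂)/2 = 1.1295×10^5 km.
At apoapsis, r = 1.960×10^5 km.
From the vis-viva equation, v = √[μ(2/r − 1/a_t)] = 1.314 km/s.

v = 1.31 km/s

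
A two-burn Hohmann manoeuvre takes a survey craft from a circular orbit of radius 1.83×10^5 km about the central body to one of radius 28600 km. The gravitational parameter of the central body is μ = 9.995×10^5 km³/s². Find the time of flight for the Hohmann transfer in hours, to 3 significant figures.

Semi-major axis of the transfer orbit: a_t = (1.830×10^5 + 28600)/2 = 1.058×10^5 km.
By Kepler's third law the transfer-orbit period is T = 2π√(a_t³/μ), so t = T/2 = 1.081×10^5 s.
Converting: 1.081×10^5 s ÷ 3600 s/hour = 30.0 hours.

t = 30.0 hours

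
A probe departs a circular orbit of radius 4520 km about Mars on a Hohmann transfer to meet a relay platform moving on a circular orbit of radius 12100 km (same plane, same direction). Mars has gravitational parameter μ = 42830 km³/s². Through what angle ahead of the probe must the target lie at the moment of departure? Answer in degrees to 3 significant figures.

φ = 77.6°

The Hohmann ellipse has a_t = (r₁ + r₂)/2 = 8310 km.
Transfer time t = π√(a_t³/μ) = 11500 s.
Target angular speed ω₂ = √(μ/r₂³) = 1.555×10^-4 rad/s.
Angle swept by the target during transfer: ω₂·t = 1.788 rad = 102.4°.
Arrival is 180° from departure on the ellipse, so φ = 180° − 102.4° = 77.6°.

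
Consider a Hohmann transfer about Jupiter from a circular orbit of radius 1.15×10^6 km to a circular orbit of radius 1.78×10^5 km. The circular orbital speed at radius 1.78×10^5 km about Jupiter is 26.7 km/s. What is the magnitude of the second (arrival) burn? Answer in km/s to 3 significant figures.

From the circular-orbit relation v² = μ/r at r = 1.78×10^5 km: μ = v²r = (26.7)² × 1.78×10^5 = 1.26894×10^8 km³/s².
Transfer-ellipse semi-major axis a_t = (r₁ + r₂)/2 = (1.150×10^6 + 1.780×10^5)/2 = 6.640×10^5 km.
Circular speed at r = 1.780×10^5 km: v_c = √(μ/r) = 26.700 km/s.
Transfer-orbit speed at the same r (vis-viva, a = a_t): v_t = √[μ(2/r − 1/a_t)] = 35.138 km/s.
Δv₂ = |v_t − v_c| = |35.138 − 26.700| = 8.438 km/s.

Δv₂ = 8.44 km/s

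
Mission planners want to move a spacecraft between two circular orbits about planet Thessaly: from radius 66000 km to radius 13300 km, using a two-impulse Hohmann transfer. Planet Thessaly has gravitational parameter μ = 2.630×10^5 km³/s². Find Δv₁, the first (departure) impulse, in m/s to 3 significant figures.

Semi-major axis of the transfer orbit: a_t = (66000 + 13300)/2 = 39650 km.
Circular speed at r = 66000 km: v_c = √(μ/r) = 1.9962 km/s.
Vis-viva on the transfer ellipse at r = 66000 km gives v_t = √[μ(2/r − 1/a_t)] = 1.1561 km/s.
Δv₁ = |v_t − v_c| = |1.1561 − 1.9962| = 0.8401 km/s.

Δv₁ = 840 m/s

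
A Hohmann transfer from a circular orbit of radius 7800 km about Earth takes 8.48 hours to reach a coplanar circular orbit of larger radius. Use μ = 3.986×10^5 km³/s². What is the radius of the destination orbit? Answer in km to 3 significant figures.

Transfer time t = 8.48 hours = 30528 s, and t = π√(a_t³/μ).
So a_t = (μ t²/π²)^(1/3) = (3.986×10^5 × (30528)² / π²)^(1/3) = 33513 km.
Since a_t = (r₁ + r₂)/2, r₂ = 2a_t − r₁ = 2×33513 − 7800 = 59226 km.

r₂ = 59200 km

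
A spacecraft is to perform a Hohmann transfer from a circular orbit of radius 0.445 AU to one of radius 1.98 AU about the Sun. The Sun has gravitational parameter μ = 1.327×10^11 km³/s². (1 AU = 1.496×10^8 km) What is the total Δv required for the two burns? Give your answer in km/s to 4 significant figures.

Δv = 20.75 km/s

In km: r₁ = 0.445 × 1.496×10^8 = 6.6572×10^7 km; r₂ = 1.98 × 1.496×10^8 = 2.96208×10^8 km.
Semi-major axis of the transfer orbit: a_t = (6.6572×10^7 + 2.96208×10^8)/2 = 1.8139×10^8 km.
At r₁ the circular-orbit speed is v₁ = √(μ/r₁) = 44.647 km/s.
Transfer-orbit speed at r₁ (vis-viva): v_p = √[μ(2/r₁ − 1/a_t)] = 57.053 km/s.
First burn Δv₁ = |v_p − v₁| = 12.41 km/s.
At r₂, v₂ = √(μ/r₂) = 21.166 km/s.
Transfer-orbit speed at r₂: v_a = √[μ(2/r₂ − 1/a_t)] = 12.823 km/s.
Second burn Δv₂ = |v₂ − v_a| = 8.343 km/s.
Δv = Δv₁ + Δv₂ = 12.41 + 8.343 = 20.75 km/s.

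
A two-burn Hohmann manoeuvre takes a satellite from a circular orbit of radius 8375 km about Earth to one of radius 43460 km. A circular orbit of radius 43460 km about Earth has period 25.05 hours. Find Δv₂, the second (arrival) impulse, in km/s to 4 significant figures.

From Kepler's third law T² = 4π²r³/μ at r = 43460 km, T = 25.05 hours = 25.05 × 3600 s = 90180 s: μ = 4π²r³/T² = 3.98482×10^5 km³/s².
The Hohmann ellipse has a_t = (r₁ + r₂)/2 = 25917.5 km.
On the circular orbit at r = 43460 km, v_c = √(μ/r) = 3.028 km/s.
Transfer-orbit speed at the same r (vis-viva, a = a_t): v_t = √[μ(2/r − 1/a_t)] = 1.721 km/s.
Δv₂ = |v_t − v_c| = |1.721 − 3.028| = 1.307 km/s.

Δv₂ = 1.307 km/s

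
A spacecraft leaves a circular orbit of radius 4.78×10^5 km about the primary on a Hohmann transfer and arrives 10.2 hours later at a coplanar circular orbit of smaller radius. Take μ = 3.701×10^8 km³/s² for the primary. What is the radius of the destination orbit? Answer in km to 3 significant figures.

Transfer time t = 10.2 hours = 36720 s, and t = π√(a_t³/μ).
So a_t = (μ t²/π²)^(1/3) = (3.701×10^8 × (36720)² / π²)^(1/3) = 3.6978×10^5 km.
Since a_t = (r₁ + r₂)/2, r₂ = 2a_t − r₁ = 2×3.6978×10^5 − 4.780×10^5 = 2.6156×10^5 km.

r₂ = 2.62×10^5 km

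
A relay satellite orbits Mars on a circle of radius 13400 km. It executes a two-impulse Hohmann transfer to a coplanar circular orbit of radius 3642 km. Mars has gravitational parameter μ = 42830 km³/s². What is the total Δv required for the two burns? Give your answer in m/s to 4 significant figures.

Transfer-ellipse semi-major axis a_t = (r₁ + r₂)/2 = (13400 + 3642)/2 = 8521 km.
Circular speed at r₁: v₁ = √(μ/r₁) = √(42830/13400) = 1.788 km/s.
Transfer-orbit speed at r₁ (vis-viva): v_a = √[μ(2/r₁ − 1/a_t)] = 1.169 km/s.
First burn Δv₁ = |v_a − v₁| = 0.6190 km/s.
At r₂, v₂ = √(μ/r₂) = 3.4293 km/s.
Transfer-orbit speed at r₂: v_p = √[μ(2/r₂ − 1/a_t)] = 4.3004 km/s.
Second burn Δv₂ = |v₂ − v_p| = 0.8711 km/s.
Total Δv = Δv₁ + Δv₂ = 1.490 km/s.

Δv = 1490 m/s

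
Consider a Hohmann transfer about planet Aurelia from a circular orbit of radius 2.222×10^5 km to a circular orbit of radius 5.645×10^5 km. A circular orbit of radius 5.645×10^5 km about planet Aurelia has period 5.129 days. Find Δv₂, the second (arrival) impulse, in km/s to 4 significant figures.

From Kepler's third law T² = 4π²r³/μ at r = 5.645×10^5 km, T = 5.129 days = 5.129 × 86400 s = 4.431456×10^5 s: μ = 4π²r³/T² = 3.61625×10^7 km³/s².
Transfer-ellipse semi-major axis a_t = (r₁ + r₂)/2 = (2.222×10^5 + 5.645×10^5)/2 = 3.9335×10^5 km.
Circular speed at r = 5.645×10^5 km: v_c = √(μ/r) = 8.004 km/s.
Vis-viva on the transfer ellipse at r = 5.645×10^5 km gives v_t = √[μ(2/r − 1/a_t)] = 6.016 km/s.
Δv₂ = |v_t − v_c| = |6.016 − 8.004| = 1.988 km/s.

Δv₂ = 1.988 km/s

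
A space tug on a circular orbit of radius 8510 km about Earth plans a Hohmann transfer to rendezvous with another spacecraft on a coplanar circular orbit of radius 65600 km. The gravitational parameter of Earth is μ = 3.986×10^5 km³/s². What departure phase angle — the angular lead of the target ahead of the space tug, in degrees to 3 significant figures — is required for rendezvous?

Semi-major axis of the transfer orbit: a_t = (8510 + 65600)/2 = 37055 km.
The half-period of the transfer ellipse is t = π√(a_t³/μ) = 35490 s.
Target angular speed ω₂ = √(μ/r₂³) = 3.758×10^-5 rad/s.
Angle swept by the target during transfer: ω₂·t = 1.3337 rad = 76.42°.
Arrival is 180° from departure on the ellipse, so φ = 180° − 76.42° = 104°.

φ = 104°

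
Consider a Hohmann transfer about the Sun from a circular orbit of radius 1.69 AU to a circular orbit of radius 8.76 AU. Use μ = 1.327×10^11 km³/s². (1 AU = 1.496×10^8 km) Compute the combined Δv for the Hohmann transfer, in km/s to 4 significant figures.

In km: r₁ = 1.69 × 1.496×10^8 = 2.52824×10^8 km; r₂ = 8.76 × 1.496×10^8 = 1.310496×10^9 km.
Transfer-ellipse semi-major axis a_t = (r₁ + r₂)/2 = (2.52824×10^8 + 1.310496×10^9)/2 = 7.8166×10^8 km.
Circular speed at r₁: v₁ = √(μ/r₁) = √(1.327×10^11/2.52824×10^8) = 22.910 km/s.
Transfer-orbit speed at r₁ (vis-viva): v_p = √[μ(2/r₁ − 1/a_t)] = 29.664 km/s.
First burn Δv₁ = |v_p − v₁| = 6.754 km/s.
Circular speed at r₂: v₂ = √(μ/r₂) = 10.063 km/s.
Transfer-orbit speed at r₂: v_a = √[μ(2/r₂ − 1/a_t)] = 5.7229 km/s.
Second burn Δv₂ = |v₂ − v_a| = 4.340 km/s.
Total Δv = Δv₁ + Δv₂ = 11.09 km/s.

Δv = 11.09 km/s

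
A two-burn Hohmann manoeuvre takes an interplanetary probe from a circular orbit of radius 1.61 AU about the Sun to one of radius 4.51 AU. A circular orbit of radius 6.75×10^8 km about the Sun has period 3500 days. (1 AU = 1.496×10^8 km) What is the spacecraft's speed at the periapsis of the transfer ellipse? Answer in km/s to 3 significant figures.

v = 28.5 km/s

From Kepler's third law T² = 4π²r³/μ at r = 6.75×10^8 km, T = 3500 days = 3500 × 86400 s = 3.024×10^8 s: μ = 4π²r³/T² = 1.32772×10^11 km³/s².
In km: r₁ = 1.61 × 1.496×10^8 = 2.40856×10^8 km; r₂ = 4.51 × 1.496×10^8 = 6.74696×10^8 km.
Semi-major axis of the transfer orbit: a_t = (2.40856×10^8 + 6.74696×10^8)/2 = 4.57776×10^8 km.
At periapsis, r = 2.40856×10^8 km.
From the vis-viva equation, v = √[μ(2/r − 1/a_t)] = 28.50 km/s.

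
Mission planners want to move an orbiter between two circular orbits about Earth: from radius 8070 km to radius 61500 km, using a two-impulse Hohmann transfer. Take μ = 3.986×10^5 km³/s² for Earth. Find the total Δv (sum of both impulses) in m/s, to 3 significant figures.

Semi-major axis of the transfer orbit: a_t = (8070 + 61500)/2 = 34785 km.
At r₁ the circular-orbit speed is v₁ = √(μ/r₁) = 7.02800 km/s.
Transfer-orbit speed at r₁ (vis-viva equation): v_p = √[μ(2/r₁ − 1/a_t)] = 9.34487 km/s.
First burn Δv₁ = |v_p − v₁| = 2.31687 km/s.
At r₂, v₂ = √(μ/r₂) = 2.54584 km/s.
Transfer-orbit speed at r₂: v_a = √[μ(2/r₂ − 1/a_t)] = 1.22623 km/s.
Second burn Δv₂ = |v₂ − v_a| = 1.31961 km/s.
Δv = Δv₁ + Δv₂ = 2.31687 + 1.31961 = 3.636 km/s.

Δv = 3640 m/s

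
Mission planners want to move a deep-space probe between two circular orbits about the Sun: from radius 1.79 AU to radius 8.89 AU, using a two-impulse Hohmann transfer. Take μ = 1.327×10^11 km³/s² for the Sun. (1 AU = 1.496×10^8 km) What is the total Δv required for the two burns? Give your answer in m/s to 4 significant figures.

In km: r₁ = 1.79 × 1.496×10^8 = 2.67784×10^8 km; r₂ = 8.89 × 1.496×10^8 = 1.329944×10^9 km.
Transfer-ellipse semi-major axis a_t = (r₁ + r₂)/2 = (2.67784×10^8 + 1.329944×10^9)/2 = 7.98864×10^8 km.
Circular speed at r₁: v₁ = √(μ/r₁) = √(1.327×10^11/2.67784×10^8) = 22.261 km/s.
On the transfer ellipse at r₁, vis-viva equation gives v_p = √[μ(2/r₁ − 1/a_t)] = 28.723 km/s.
First burn Δv₁ = |v_p − v₁| = 6.462 km/s.
Circular speed at r₂: v₂ = √(μ/r₂) = 9.989 km/s.
Transfer-orbit speed at r₂: v_a = √[μ(2/r₂ − 1/a_t)] = 5.783 km/s.
Second burn Δv₂ = |v₂ − v_a| = 4.206 km/s.
Δv = Δv₁ + Δv₂ = 6.462 + 4.206 = 10.67 km/s.

Δv = 10670 m/s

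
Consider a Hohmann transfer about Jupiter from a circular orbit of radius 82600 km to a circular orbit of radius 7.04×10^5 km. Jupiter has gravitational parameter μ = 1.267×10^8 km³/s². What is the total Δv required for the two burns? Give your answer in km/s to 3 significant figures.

Semi-major axis of the transfer orbit: a_t = (82600 + 7.040×10^5)/2 = 3.933×10^5 km.
At r₁ the circular-orbit speed is v₁ = √(μ/r₁) = 39.17 km/s.
On the transfer ellipse at r₁, vis-viva equation gives v_p = √[μ(2/r₁ − 1/a_t)] = 52.40 km/s.
First burn Δv₁ = |v_p − v₁| = 13.23 km/s.
At r₂, v₂ = √(μ/r₂) = 13.415 km/s.
Transfer-orbit speed at r₂: v_a = √[μ(2/r₂ − 1/a_t)] = 6.1479 km/s.
Second burn Δv₂ = |v₂ − v_a| = 7.267 km/s.
Δv = Δv₁ + Δv₂ = 13.23 + 7.267 = 20.50 km/s.

Δv = 20.5 km/s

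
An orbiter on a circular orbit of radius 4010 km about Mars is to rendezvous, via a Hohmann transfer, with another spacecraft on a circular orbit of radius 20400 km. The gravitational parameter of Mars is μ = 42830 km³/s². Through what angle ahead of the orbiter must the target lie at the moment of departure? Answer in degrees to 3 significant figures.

φ = 96.7°

The Hohmann ellipse has a_t = (r₁ + r₂)/2 = 12205 km.
The half-period of the transfer ellipse is t = π√(a_t³/μ) = 20468 s.
Target angular speed ω₂ = √(μ/r₂³) = 7.1028×10^-5 rad/s.
Angle swept by the target during transfer: ω₂·t = 1.4538 rad = 83.30°.
The orbiter traverses 180° on the transfer ellipse, so the target must lead by 180° − 83.30° = 96.7°.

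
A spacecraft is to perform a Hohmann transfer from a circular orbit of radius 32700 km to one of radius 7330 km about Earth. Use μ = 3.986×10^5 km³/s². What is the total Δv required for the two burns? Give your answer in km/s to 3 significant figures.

Semi-major axis of the transfer orbit: a_t = (32700 + 7330)/2 = 20015 km.
Circular speed at r₁: v₁ = √(μ/r₁) = √(3.986×10^5/32700) = 3.49136 km/s.
On the transfer ellipse at r₁, vis-viva gives v_a = √[μ(2/r₁ − 1/a_t)] = 2.11285 km/s.
First burn Δv₁ = |v_a − v₁| = 1.379 km/s.
At r₂, v₂ = √(μ/r₂) = 7.37423 km/s.
Transfer-orbit speed at r₂: v_p = √[μ(2/r₂ − 1/a_t)] = 9.42568 km/s.
Second burn Δv₂ = |v₂ − v_p| = 2.051 km/s.
Δv = Δv₁ + Δv₂ = 1.379 + 2.051 = 3.430 km/s.

Δv = 3.43 km/s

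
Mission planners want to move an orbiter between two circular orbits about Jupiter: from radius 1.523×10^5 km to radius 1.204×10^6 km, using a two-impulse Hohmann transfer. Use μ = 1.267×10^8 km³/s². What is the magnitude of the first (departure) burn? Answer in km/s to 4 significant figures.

Δv₁ = 9.589 km/s

Semi-major axis of the transfer orbit: a_t = (1.523×10^5 + 1.204×10^6)/2 = 6.7815×10^5 km.
Circular speed at r = 1.523×10^5 km: v_c = √(μ/r) = 28.843 km/s.
Transfer-orbit speed at the same r (vis-viva, a = a_t): v_t = √[μ(2/r − 1/a_t)] = 38.432 km/s.
Δv₁ = |v_t − v_c| = |38.432 − 28.843| = 9.589 km/s.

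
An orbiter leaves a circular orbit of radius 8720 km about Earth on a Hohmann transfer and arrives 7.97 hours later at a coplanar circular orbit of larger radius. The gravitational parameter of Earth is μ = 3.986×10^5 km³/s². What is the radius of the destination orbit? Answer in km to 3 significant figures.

Transfer time t = 7.97 hours = 28692 s, and t = π√(a_t³/μ).
So a_t = (μ t²/π²)^(1/3) = (3.986×10^5 × (28692)² / π²)^(1/3) = 32155 km.
Since a_t = (r₁ + r₂)/2, r₂ = 2a_t − r₁ = 2×32155 − 8720 = 55590 km.

r₂ = 55600 km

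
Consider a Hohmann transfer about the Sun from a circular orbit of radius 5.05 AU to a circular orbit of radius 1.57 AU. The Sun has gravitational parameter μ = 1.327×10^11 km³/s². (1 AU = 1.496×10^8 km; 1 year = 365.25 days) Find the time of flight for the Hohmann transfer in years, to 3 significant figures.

In km: r₁ = 5.05 × 1.496×10^8 = 7.5548×10^8 km; r₂ = 1.57 × 1.496×10^8 = 2.34872×10^8 km.
Transfer-ellipse semi-major axis a_t = (r₁ + r₂)/2 = (7.5548×10^8 + 2.34872×10^8)/2 = 4.95176×10^8 km.
Half the transfer-orbit period gives t = π√(a_t³/μ) = 9.503×10^7 s.
Converting: 9.503×10^7 s ÷ 3.15576×10^7 s/year (365.25 × 86400) = 3.01 years.

t = 3.01 years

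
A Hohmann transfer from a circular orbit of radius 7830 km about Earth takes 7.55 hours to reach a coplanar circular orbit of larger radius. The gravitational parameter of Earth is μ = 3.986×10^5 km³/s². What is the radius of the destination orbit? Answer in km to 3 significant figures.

r₂ = 54200 km

Transfer time t = 7.55 hours = 27180 s, and t = π√(a_t³/μ).
So a_t = (μ t²/π²)^(1/3) = (3.986×10^5 × (27180)² / π²)^(1/3) = 31016 km.
Since a_t = (r₁ + r₂)/2, r₂ = 2a_t − r₁ = 2×31016 − 7830 = 54202 km.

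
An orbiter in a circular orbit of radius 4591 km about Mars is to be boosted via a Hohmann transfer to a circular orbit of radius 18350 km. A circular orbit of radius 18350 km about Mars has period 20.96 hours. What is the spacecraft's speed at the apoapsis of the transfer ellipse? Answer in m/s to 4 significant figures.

From Kepler's third law T² = 4π²r³/μ at r = 18350 km, T = 20.96 hours = 20.96 × 3600 s = 75456 s: μ = 4π²r³/T² = 42843.1 km³/s².
Transfer-ellipse semi-major axis a_t = (r₁ + r₂)/2 = (4591 + 18350)/2 = 11470.5 km.
At apoapsis, r = 18350 km.
Applying v² = μ(2/r − 1/a_t): v = 0.9667 km/s.

v = 966.7 m/s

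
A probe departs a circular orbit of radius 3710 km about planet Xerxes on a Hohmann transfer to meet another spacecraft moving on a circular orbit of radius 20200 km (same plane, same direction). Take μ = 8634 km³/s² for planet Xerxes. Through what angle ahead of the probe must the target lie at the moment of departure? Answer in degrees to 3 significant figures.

φ = 98.0°

The Hohmann ellipse has a_t = (r₁ + r₂)/2 = 11955 km.
Transfer time t = π√(a_t³/μ) = 44194.5 s.
Target angular speed ω₂ = √(μ/r₂³) = 3.23653×10^-5 rad/s.
Angle swept by the target during transfer: ω₂·t = 1.43037 rad = 81.954°.
The probe traverses 180° on the transfer ellipse, so the target must lead by 180° − 81.954° = 98.0°.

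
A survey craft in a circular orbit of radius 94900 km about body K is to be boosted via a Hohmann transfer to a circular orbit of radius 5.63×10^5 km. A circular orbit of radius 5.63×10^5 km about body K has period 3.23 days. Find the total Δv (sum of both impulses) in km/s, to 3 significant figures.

From Kepler's third law T² = 4π²r³/μ at r = 5.63×10^5 km, T = 3.23 days = 3.23 × 86400 s = 2.79072×10^5 s: μ = 4π²r³/T² = 9.04591×10^7 km³/s².
Semi-major axis of the transfer orbit: a_t = (94900 + 5.630×10^5)/2 = 3.2895×10^5 km.
Circular speed at r₁: v₁ = √(μ/r₁) = √(9.04591×10^7/94900) = 30.874 km/s.
On the transfer ellipse at r₁, v² = μ(2/r − 1/a) gives v_p = √[μ(2/r₁ − 1/a_t)] = 40.391 km/s.
First burn Δv₁ = |v_p − v₁| = 9.517 km/s.
Circular speed at r₂: v₂ = √(μ/r₂) = 12.6757 km/s.
Transfer-orbit speed at r₂: v_a = √[μ(2/r₂ − 1/a_t)] = 6.80832 km/s.
Second burn Δv₂ = |v₂ − v_a| = 5.867 km/s.
Δv = Δv₁ + Δv₂ = 9.517 + 5.867 = 15.38 km/s.

Δv = 15.4 km/s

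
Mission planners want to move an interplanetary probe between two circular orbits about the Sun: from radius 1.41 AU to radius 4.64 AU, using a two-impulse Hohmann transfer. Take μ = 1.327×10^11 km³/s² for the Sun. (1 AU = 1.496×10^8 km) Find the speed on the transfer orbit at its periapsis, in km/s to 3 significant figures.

In km: r₁ = 1.41 × 1.496×10^8 = 2.10936×10^8 km; r₂ = 4.64 × 1.496×10^8 = 6.94144×10^8 km.
Transfer-ellipse semi-major axis a_t = (r₁ + r₂)/2 = (2.10936×10^8 + 6.94144×10^8)/2 = 4.5254×10^8 km.
The periapsis of the transfer ellipse is at r = 2.10936×10^8 km.
From the vis-viva equation, v = √[μ(2/r − 1/a_t)] = 31.06 km/s.

v = 31.1 km/s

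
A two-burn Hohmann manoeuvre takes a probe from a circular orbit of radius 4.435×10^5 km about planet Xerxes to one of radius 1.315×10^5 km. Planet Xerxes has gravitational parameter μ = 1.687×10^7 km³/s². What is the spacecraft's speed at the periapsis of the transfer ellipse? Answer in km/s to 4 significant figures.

Semi-major axis of the transfer orbit: a_t = (4.435×10^5 + 1.315×10^5)/2 = 2.875×10^5 km.
The periapsis of the transfer ellipse is at r = 1.315×10^5 km.
Applying v² = μ(2/r − 1/a_t): v = 14.07 km/s.

v = 14.07 km/s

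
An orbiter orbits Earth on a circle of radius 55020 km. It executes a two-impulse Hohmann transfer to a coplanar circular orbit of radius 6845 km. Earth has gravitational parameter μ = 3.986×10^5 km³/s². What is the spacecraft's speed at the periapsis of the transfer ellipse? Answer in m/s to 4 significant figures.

v = 10180 m/s

Transfer-ellipse semi-major axis a_t = (r₁ + r₂)/2 = (55020 + 6845)/2 = 30932.5 km.
At periapsis, r = 6845 km.
From the vis-viva equation, v = √[μ(2/r − 1/a_t)] = 10.18 km/s.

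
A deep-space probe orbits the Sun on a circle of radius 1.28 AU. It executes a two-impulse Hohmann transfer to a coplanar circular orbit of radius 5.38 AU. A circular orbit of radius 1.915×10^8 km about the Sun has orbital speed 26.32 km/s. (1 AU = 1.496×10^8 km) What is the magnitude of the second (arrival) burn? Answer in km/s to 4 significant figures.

From the circular-orbit relation v² = μ/r at r = 1.915×10^8 km: μ = v²r = (26.32)² × 1.915×10^8 = 1.32660×10^11 km³/s².
In km: r₁ = 1.28 × 1.496×10^8 = 1.91488×10^8 km; r₂ = 5.38 × 1.496×10^8 = 8.04848×10^8 km.
The Hohmann ellipse has a_t = (r₁ + r₂)/2 = 4.98168×10^8 km.
On the circular orbit at r = 8.04848×10^8 km, v_c = √(μ/r) = 12.8385 km/s.
Vis-viva on the transfer ellipse at r = 8.04848×10^8 km gives v_t = √[μ(2/r − 1/a_t)] = 7.95969 km/s.
Δv₂ = |v_t − v_c| = |7.95969 − 12.8385| = 4.879 km/s.

Δv₂ = 4.879 km/s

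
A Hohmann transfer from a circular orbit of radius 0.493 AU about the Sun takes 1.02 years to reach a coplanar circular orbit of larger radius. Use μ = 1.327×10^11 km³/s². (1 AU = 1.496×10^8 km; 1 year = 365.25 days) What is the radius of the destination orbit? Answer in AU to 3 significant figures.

r₂ = 2.72 AU

In km: r₁ = 0.493 × 1.496×10^8 = 7.37528×10^7 km.
Transfer time t = 1.02 years × 365.25 × 86400 s = 3.2188752×10^7 s, and t = π√(a_t³/μ).
So a_t = (μ t²/π²)^(1/3) = (1.327×10^11 × (3.2188752×10^7)² / π²)^(1/3) = 2.4062×10^8 km.
Since a_t = (r₁ + r₂)/2, r₂ = 2a_t − r₁ = 2×2.4062×10^8 − 7.37528×10^7 = 4.074872×10^8 km.
In AU: r₂ = 4.074872×10^8 / 1.496×10^8 = 2.72 AU.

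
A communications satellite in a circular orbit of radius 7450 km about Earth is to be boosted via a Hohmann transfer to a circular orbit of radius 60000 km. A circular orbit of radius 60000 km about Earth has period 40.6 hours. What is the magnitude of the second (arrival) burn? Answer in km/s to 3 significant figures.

Δv₂ = 1.37 km/s

From Kepler's third law T² = 4π²r³/μ at r = 60000 km, T = 40.6 hours = 40.6 × 3600 s = 1.4616×10^5 s: μ = 4π²r³/T² = 3.99169×10^5 km³/s².
The Hohmann ellipse has a_t = (r₁ + r₂)/2 = 33725 km.
Circular speed at r = 60000 km: v_c = √(μ/r) = 2.579 km/s.
Transfer-orbit speed at the same r (vis-viva, a = a_t): v_t = √[μ(2/r − 1/a_t)] = 1.212 km/s.
Δv₂ = |v_t − v_c| = |1.212 − 2.579| = 1.367 km/s.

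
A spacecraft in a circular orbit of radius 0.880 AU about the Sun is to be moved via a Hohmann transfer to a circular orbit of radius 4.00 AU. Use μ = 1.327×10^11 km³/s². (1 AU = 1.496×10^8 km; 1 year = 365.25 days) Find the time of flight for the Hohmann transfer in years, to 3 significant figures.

t = 1.91 years

In km: r₁ = 0.880 × 1.496×10^8 = 1.31648×10^8 km; r₂ = 4.00 × 1.496×10^8 = 5.984×10^8 km.
Semi-major axis of the transfer orbit: a_t = (1.31648×10^8 + 5.984×10^8)/2 = 3.65024×10^8 km.
Transfer time t = π√(a_t³/μ) = π√((3.65024×10^8)³ / 1.327×10^11) = 6.014×10^7 s.
Converting: 6.014×10^7 s ÷ 3.15576×10^7 s/year (365.25 × 86400) = 1.91 years.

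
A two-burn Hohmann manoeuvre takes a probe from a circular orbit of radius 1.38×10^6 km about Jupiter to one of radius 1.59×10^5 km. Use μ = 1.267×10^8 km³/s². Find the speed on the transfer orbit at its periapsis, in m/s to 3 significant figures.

v = 37800 m/s

The Hohmann ellipse has a_t = (r₁ + r₂)/2 = 7.695×10^5 km.
The periapsis of the transfer ellipse is at r = 1.590×10^5 km.
Vis-viva: v = √[μ(2/r − 1/a_t)] = √[1.267×10^8 × (2/1.590×10^5 − 1/7.695×10^5)] = 37.80 km/s.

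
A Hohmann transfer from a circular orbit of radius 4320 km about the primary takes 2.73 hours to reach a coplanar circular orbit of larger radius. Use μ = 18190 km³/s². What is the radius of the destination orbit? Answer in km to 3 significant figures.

Transfer time t = 2.73 hours = 9828 s, and t = π√(a_t³/μ).
So a_t = (μ t²/π²)^(1/3) = (18190 × (9828)² / π²)^(1/3) = 5625.4 km.
Since a_t = (r₁ + r₂)/2, r₂ = 2a_t − r₁ = 2×5625.4 − 4320 = 6930.8 km.

r₂ = 6930 km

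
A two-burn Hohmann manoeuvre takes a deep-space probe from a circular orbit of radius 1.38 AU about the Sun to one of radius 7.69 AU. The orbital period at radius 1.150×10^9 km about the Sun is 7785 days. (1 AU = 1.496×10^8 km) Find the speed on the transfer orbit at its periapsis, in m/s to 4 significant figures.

From Kepler's third law T² = 4π²r³/μ at r = 1.150×10^9 km, T = 7785 days = 7785 × 86400 s = 6.72624×10^8 s: μ = 4π²r³/T² = 1.32711×10^11 km³/s².
In km: r₁ = 1.38 × 1.496×10^8 = 2.06448×10^8 km; r₂ = 7.69 × 1.496×10^8 = 1.150424×10^9 km.
The Hohmann ellipse has a_t = (r₁ + r₂)/2 = 6.78436×10^8 km.
At periapsis, r = 2.06448×10^8 km.
Vis-viva: v = √[μ(2/r − 1/a_t)] = √[1.32711×10^11 × (2/2.06448×10^8 − 1/6.78436×10^8)] = 33.02 km/s.

v = 33020 m/s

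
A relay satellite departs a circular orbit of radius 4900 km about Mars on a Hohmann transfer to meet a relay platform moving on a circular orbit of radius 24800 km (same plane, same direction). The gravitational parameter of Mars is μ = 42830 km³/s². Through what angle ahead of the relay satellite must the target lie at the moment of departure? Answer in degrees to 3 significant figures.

φ = 96.6°

Transfer-ellipse semi-major axis a_t = (r₁ + r₂)/2 = (4900 + 24800)/2 = 14850 km.
Transfer time t = π√(a_t³/μ) = 27470.43 s.
The target's mean motion on its circular orbit is ω₂ = √(μ/r₂³) = 5.299032×10^-5 rad/s.
Angle swept by the target during transfer: ω₂·t = 1.45567 rad = 83.40°.
Arrival is 180° from departure on the ellipse, so φ = 180° − 83.40° = 96.6°.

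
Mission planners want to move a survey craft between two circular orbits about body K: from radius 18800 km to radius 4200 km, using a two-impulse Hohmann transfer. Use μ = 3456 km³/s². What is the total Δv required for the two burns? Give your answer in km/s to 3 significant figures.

Δv = 0.422 km/s

Transfer-ellipse semi-major axis a_t = (r₁ + r₂)/2 = (18800 + 4200)/2 = 11500 km.
Circular speed at r₁: v₁ = √(μ/r₁) = √(3456/18800) = 0.428754 km/s.
Transfer-orbit speed at r₁ (vis-viva equation): v_a = √[μ(2/r₁ − 1/a_t)] = 0.259110 km/s.
First burn Δv₁ = |v_a − v₁| = 0.169644 km/s.
Circular speed at r₂: v₂ = √(μ/r₂) = 0.90711474 km/s.
Transfer-orbit speed at r₂: v_p = √[μ(2/r₂ − 1/a_t)] = 1.1598244 km/s.
Second burn Δv₂ = |v₂ − v_p| = 0.252710 km/s.
Δv = Δv₁ + Δv₂ = 0.169644 + 0.252710 = 0.4224 km/s.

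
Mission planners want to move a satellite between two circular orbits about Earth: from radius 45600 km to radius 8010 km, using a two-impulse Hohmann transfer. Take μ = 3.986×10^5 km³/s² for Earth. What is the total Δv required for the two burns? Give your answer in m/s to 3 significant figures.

Transfer-ellipse semi-major axis a_t = (r₁ + r₂)/2 = (45600 + 8010)/2 = 26805 km.
At r₁ the circular-orbit speed is v₁ = √(μ/r₁) = 2.9566 km/s.
Transfer-orbit speed at r₁ (v² = μ(2/r − 1/a)): v_a = √[μ(2/r₁ − 1/a_t)] = 1.6162 km/s.
First burn Δv₁ = |v_a − v₁| = 1.340 km/s.
At r₂, v₂ = √(μ/r₂) = 7.054 km/s.
Transfer-orbit speed at r₂: v_p = √[μ(2/r₂ − 1/a_t)] = 9.201 km/s.
Second burn Δv₂ = |v₂ − v_p| = 2.147 km/s.
Δv = Δv₁ + Δv₂ = 1.340 + 2.147 = 3.487 km/s.

Δv = 3490 m/s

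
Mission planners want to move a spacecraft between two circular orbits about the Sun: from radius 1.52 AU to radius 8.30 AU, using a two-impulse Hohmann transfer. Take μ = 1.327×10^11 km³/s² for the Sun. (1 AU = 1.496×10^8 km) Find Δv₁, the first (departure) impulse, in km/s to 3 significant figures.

In km: r₁ = 1.52 × 1.496×10^8 = 2.27392×10^8 km; r₂ = 8.30 × 1.496×10^8 = 1.24168×10^9 km.
The Hohmann ellipse has a_t = (r₁ + r₂)/2 = 7.34536×10^8 km.
On the circular orbit at r = 2.27392×10^8 km, v_c = √(μ/r) = 24.157 km/s.
Transfer-orbit speed at the same r (vis-viva, a = a_t): v_t = √[μ(2/r − 1/a_t)] = 31.408 km/s.
Δv₁ = |v_t − v_c| = |31.408 − 24.157| = 7.251 km/s.

Δv₁ = 7.25 km/s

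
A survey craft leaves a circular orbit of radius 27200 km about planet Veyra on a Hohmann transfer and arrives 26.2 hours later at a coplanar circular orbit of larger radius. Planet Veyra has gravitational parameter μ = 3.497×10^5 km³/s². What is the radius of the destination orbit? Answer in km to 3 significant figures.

Transfer time t = 26.2 hours = 94320 s, and t = π√(a_t³/μ).
So a_t = (μ t²/π²)^(1/3) = (3.497×10^5 × (94320)² / π²)^(1/3) = 68056 km.
Since a_t = (r₁ + r₂)/2, r₂ = 2a_t − r₁ = 2×68056 − 27200 = 1.08912×10^5 km.

r₂ = 1.09×10^5 km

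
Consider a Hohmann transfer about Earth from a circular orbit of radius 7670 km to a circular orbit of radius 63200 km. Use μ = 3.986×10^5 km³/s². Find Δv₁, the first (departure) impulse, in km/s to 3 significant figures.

Δv₁ = 2.42 km/s

Transfer-ellipse semi-major axis a_t = (r₁ + r₂)/2 = (7670 + 63200)/2 = 35435 km.
Circular speed at r = 7670 km: v_c = √(μ/r) = 7.2089 km/s.
Transfer-orbit speed at the same r (vis-viva, a = a_t): v_t = √[μ(2/r − 1/a_t)] = 9.6275 km/s.
Δv₁ = |v_t − v_c| = |9.6275 − 7.2089| = 2.419 km/s.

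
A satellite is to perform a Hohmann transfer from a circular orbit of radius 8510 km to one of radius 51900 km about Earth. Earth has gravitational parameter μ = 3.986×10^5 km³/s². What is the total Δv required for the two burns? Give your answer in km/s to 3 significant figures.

Δv = 3.43 km/s

Semi-major axis of the transfer orbit: a_t = (8510 + 51900)/2 = 30205 km.
At r₁ the circular-orbit speed is v₁ = √(μ/r₁) = 6.84390 km/s.
Transfer-orbit speed at r₁ (vis-viva equation): v_p = √[μ(2/r₁ − 1/a_t)] = 8.97115 km/s.
First burn Δv₁ = |v_p − v₁| = 2.12725 km/s.
Circular speed at r₂: v₂ = √(μ/r₂) = 2.77131 km/s.
Transfer-orbit speed at r₂: v_a = √[μ(2/r₂ − 1/a_t)] = 1.47099 km/s.
Second burn Δv₂ = |v₂ − v_a| = 1.30032 km/s.
Total Δv = Δv₁ + Δv₂ = 3.428 km/s.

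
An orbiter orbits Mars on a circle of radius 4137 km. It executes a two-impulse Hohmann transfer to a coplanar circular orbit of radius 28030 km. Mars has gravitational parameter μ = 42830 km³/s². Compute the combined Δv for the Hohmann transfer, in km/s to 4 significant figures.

Δv = 1.639 km/s

Semi-major axis of the transfer orbit: a_t = (4137 + 28030)/2 = 16083.5 km.
At r₁ the circular-orbit speed is v₁ = √(μ/r₁) = 3.218 km/s.
Transfer-orbit speed at r₁ (vis-viva equation): v_p = √[μ(2/r₁ − 1/a_t)] = 4.248 km/s.
First burn Δv₁ = |v_p − v₁| = 1.030 km/s.
At r₂, v₂ = √(μ/r₂) = 1.2361 km/s.
Transfer-orbit speed at r₂: v_a = √[μ(2/r₂ − 1/a_t)] = 0.62692 km/s.
Second burn Δv₂ = |v₂ − v_a| = 0.6092 km/s.
Δv = Δv₁ + Δv₂ = 1.030 + 0.6092 = 1.639 km/s.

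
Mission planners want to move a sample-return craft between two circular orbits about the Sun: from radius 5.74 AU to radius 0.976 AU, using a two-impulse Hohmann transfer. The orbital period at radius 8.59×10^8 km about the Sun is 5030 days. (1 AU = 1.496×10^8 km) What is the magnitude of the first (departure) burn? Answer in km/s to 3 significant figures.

From Kepler's third law T² = 4π²r³/μ at r = 8.59×10^8 km, T = 5030 days = 5030 × 86400 s = 4.34592×10^8 s: μ = 4π²r³/T² = 1.32488×10^11 km³/s².
In km: r₁ = 5.74 × 1.496×10^8 = 8.58704×10^8 km; r₂ = 0.976 × 1.496×10^8 = 1.460096×10^8 km.
The Hohmann ellipse has a_t = (r₁ + r₂)/2 = 5.023568×10^8 km.
Circular speed at r = 8.58704×10^8 km: v_c = √(μ/r) = 12.4213 km/s.
Vis-viva on the transfer ellipse at r = 8.58704×10^8 km gives v_t = √[μ(2/r − 1/a_t)] = 6.69654 km/s.
Δv₁ = |v_t − v_c| = |6.69654 − 12.4213| = 5.725 km/s.

Δv₁ = 5.72 km/s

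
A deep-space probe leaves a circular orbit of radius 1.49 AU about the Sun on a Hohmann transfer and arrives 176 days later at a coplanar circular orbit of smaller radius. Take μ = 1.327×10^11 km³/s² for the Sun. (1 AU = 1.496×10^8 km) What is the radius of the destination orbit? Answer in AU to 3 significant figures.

r₂ = 0.461 AU

In km: r₁ = 1.49 × 1.496×10^8 = 2.22904×10^8 km.
Transfer time t = 176 days = 1.52064×10^7 s, and t = π√(a_t³/μ).
So a_t = (μ t²/π²)^(1/3) = (1.327×10^11 × (1.52064×10^7)² / π²)^(1/3) = 1.4595×10^8 km.
Since a_t = (r₁ + r₂)/2, r₂ = 2a_t − r₁ = 2×1.4595×10^8 − 2.22904×10^8 = 6.8996×10^7 km.
In AU: r₂ = 6.8996×10^7 / 1.496×10^8 = 0.461 AU.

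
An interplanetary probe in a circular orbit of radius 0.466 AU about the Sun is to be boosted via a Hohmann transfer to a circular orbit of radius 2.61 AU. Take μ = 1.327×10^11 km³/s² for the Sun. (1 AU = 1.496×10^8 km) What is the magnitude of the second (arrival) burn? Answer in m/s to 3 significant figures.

Δv₂ = 8290 m/s

In km: r₁ = 0.466 × 1.496×10^8 = 6.97136×10^7 km; r₂ = 2.61 × 1.496×10^8 = 3.90456×10^8 km.
Semi-major axis of the transfer orbit: a_t = (6.97136×10^7 + 3.90456×10^8)/2 = 2.300848×10^8 km.
On the circular orbit at r = 3.90456×10^8 km, v_c = √(μ/r) = 18.4353 km/s.
Vis-viva on the transfer ellipse at r = 3.90456×10^8 km gives v_t = √[μ(2/r − 1/a_t)] = 10.1476 km/s.
Δv₂ = |v_t − v_c| = |10.1476 − 18.4353| = 8.288 km/s.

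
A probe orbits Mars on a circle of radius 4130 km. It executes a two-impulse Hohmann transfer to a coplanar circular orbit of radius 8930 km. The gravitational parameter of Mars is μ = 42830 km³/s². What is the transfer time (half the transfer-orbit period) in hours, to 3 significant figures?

The Hohmann ellipse has a_t = (r₁ + r₂)/2 = 6530 km.
By Kepler's third law the transfer-orbit period is T = 2π√(a_t³/μ), so t = T/2 = 8010.2 s.
Converting: 8010.2 s ÷ 3600 s/hour = 2.23 hours.

t = 2.23 hours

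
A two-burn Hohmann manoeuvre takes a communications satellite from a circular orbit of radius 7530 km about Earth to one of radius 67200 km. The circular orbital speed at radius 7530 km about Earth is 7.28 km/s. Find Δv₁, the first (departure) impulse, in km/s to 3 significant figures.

Δv₁ = 2.48 km/s

From the circular-orbit relation v² = μ/r at r = 7530 km: μ = v²r = (7.28)² × 7530 = 3.99078×10^5 km³/s².
Transfer-ellipse semi-major axis a_t = (r₁ + r₂)/2 = (7530 + 67200)/2 = 37365 km.
On the circular orbit at r = 7530 km, v_c = √(μ/r) = 7.280 km/s.
Vis-viva on the transfer ellipse at r = 7530 km gives v_t = √[μ(2/r − 1/a_t)] = 9.763 km/s.
Δv₁ = |v_t − v_c| = |9.763 − 7.280| = 2.483 km/s.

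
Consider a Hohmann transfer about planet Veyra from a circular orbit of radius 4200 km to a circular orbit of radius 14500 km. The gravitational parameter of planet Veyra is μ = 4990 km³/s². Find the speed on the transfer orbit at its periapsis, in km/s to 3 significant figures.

The Hohmann ellipse has a_t = (r₁ + r₂)/2 = 9350 km.
The periapsis of the transfer ellipse is at r = 4200 km.
Vis-viva: v = √[μ(2/r − 1/a_t)] = √[4990 × (2/4200 − 1/9350)] = 1.357 km/s.

v = 1.36 km/s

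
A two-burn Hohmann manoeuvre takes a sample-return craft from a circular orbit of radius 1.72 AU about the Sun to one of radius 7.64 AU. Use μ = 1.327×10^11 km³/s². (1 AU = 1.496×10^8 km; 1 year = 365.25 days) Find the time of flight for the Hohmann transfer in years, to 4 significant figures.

In km: r₁ = 1.72 × 1.496×10^8 = 2.57312×10^8 km; r₂ = 7.64 × 1.496×10^8 = 1.142944×10^9 km.
The Hohmann ellipse has a_t = (r₁ + r₂)/2 = 7.00128×10^8 km.
Half the transfer-orbit period gives t = π√(a_t³/μ) = 1.59765×10^8 s.
Converting: 1.59765×10^8 s ÷ 3.15576×10^7 s/year (365.25 × 86400) = 5.063 years.

t = 5.063 years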